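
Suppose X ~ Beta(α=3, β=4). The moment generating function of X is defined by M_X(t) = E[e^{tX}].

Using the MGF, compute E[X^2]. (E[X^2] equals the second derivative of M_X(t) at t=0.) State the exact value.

M_X(t) = ₁F₁(3; 7; t)
M^(2)(t) = 3*₁F₁(5; 9; t)/14

E[X^2] = M^(2)(0) = 3/14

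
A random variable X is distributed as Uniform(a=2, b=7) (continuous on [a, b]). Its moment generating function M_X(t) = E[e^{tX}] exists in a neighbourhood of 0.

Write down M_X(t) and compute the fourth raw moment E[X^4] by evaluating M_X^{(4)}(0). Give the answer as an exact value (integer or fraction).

M_X(t) = (e^(7*t) - e^(2*t))/(5*t)
M′(t) = (7*t*e^(7*t) - 2*t*e^(2*t) - e^(7*t) + e^(2*t))/(5*t^2)
M′′(t) = (49*t^2*e^(7*t) - 4*t^2*e^(2*t) - 14*t*e^(7*t) + 4*t*e^(2*t) + 2*e^(7*t) - 2*e^(2*t))/(5*t^3)
M′′′(t) = (343*t^3*e^(7*t) - 8*t^3*e^(2*t) - 147*t^2*e^(7*t) + 12*t^2*e^(2*t) + 42*t*e^(7*t) - 12*t*e^(2*t) - 6*e^(7*t) + 6*e^(2*t))/(5*t^4)

E[X^4] = M′′′′(0) = 671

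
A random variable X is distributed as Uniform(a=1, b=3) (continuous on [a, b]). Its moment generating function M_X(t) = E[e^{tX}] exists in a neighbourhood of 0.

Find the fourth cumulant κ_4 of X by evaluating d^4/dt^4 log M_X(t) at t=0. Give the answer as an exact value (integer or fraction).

M_X(t) = (e^(3*t) - e^(t))/(2*t)
K_X(t) = log M_X(t) = -log(t) + log(e^(3*t) - e^(t)) - log(2)

κ_4 = D^4[K](0) = -2/15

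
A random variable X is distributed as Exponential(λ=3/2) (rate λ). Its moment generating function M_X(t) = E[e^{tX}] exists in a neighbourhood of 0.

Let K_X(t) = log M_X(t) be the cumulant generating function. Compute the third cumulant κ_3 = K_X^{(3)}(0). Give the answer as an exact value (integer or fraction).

κ_3 = K^(3)(0) = 16/27

M_X(t) = 3/(2*(3/2 - t))
K_X(t) = log M_X(t) = -log(3/2 - t) - log(2) + log(3)
K^(3)(t) = -16/(8*t^3 - 36*t^2 + 54*t - 27)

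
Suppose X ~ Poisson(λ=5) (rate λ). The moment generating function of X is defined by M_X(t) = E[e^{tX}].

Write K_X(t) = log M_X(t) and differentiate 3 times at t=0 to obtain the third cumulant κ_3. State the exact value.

M_X(t) = e^(5*e^(t) - 5)
K_X(t) = log M_X(t) = 5*e^(t) - 5
dK/dt = 5*e^(t)
d^2K/dt^2 = 5*e^(t)
d^3K/dt^3 = 5*e^(t)

κ_3 = d^3K/dt^3 |_{t=0} = 5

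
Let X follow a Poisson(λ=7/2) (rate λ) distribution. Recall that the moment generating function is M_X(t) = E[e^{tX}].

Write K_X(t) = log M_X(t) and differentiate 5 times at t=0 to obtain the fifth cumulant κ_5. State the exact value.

κ_5 = D^5[K](0) = 7/2

M_X(t) = e^(7*e^(t)/2 - 7/2)
K_X(t) = log M_X(t) = 7*e^(t)/2 - 7/2
D^5[K](t) = 7*e^(t)/2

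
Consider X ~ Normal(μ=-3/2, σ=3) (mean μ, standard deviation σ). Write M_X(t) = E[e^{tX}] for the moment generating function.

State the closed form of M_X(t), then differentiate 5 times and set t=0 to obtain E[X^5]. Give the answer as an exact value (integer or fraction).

E[X^5] = d^5M/dt^5 |_{t=0} = -68283/32

M_X(t) = e^(9*t^2/2 - 3*t/2)
dM/dt = 9*t*e^(-3*t/2)*e^(9*t^2/2) - 3*e^(-3*t/2)*e^(9*t^2/2)/2
d^2M/dt^2 = (324*t^2*e^(9*t^2/2) - 108*t*e^(9*t^2/2) + 45*e^(9*t^2/2))*e^(-3*t/2)/4
d^3M/dt^3 = (5832*t^3*e^(9*t^2/2) - 2916*t^2*e^(9*t^2/2) + 2430*t*e^(9*t^2/2) - 351*e^(9*t^2/2))*e^(-3*t/2)/8
d^4M/dt^4 = (104976*t^4*e^(9*t^2/2) - 69984*t^3*e^(9*t^2/2) + 87480*t^2*e^(9*t^2/2) - 25272*t*e^(9*t^2/2) + 5913*e^(9*t^2/2))*e^(-3*t/2)/16
d^5M/dt^5 = (1889568*t^5*e^(9*t^2/2) - 1574640*t^4*e^(9*t^2/2) + 2624400*t^3*e^(9*t^2/2) - 1137240*t^2*e^(9*t^2/2) + 532170*t*e^(9*t^2/2) - 68283*e^(9*t^2/2))*e^(-3*t/2)/32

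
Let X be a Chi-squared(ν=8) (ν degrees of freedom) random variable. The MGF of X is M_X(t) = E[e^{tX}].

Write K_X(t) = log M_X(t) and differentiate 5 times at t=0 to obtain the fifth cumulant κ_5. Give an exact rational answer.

M_X(t) = (1 - 2*t)^(-4)
K_X(t) = log M_X(t) = -4*log(1 - 2*t)
D^5[K](t) = -3072/(32*t^5 - 80*t^4 + 80*t^3 - 40*t^2 + 10*t - 1)

κ_5 = D^5[K](0) = 3072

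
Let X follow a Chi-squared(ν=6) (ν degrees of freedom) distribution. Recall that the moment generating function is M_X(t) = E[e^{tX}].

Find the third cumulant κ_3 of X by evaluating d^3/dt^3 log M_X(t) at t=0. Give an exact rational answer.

κ_3 = D^3[K](0) = 48

M_X(t) = (1 - 2*t)^(-3)
K_X(t) = log M_X(t) = -3*log(1 - 2*t)
D^3[K](t) = -48/(8*t^3 - 12*t^2 + 6*t - 1)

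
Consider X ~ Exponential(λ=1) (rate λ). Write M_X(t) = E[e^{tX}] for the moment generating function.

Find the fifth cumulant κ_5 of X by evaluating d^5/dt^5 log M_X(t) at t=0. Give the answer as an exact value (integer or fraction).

M_X(t) = 1/(1 - t)
K_X(t) = log M_X(t) = -log(1 - t)
K^(5)(t) = -24/(t^5 - 5*t^4 + 10*t^3 - 10*t^2 + 5*t - 1)

κ_5 = K^(5)(0) = 24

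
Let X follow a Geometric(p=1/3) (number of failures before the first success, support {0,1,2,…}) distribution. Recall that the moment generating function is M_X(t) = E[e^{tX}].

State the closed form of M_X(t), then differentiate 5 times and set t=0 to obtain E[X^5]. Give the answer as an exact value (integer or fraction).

M_X(t) = 1/(3*(1 - 2*e^(t)/3))
M^(5)(t) = (32*e^(5*t) + 1248*e^(4*t) + 4752*e^(3*t) + 2808*e^(2*t) + 162*e^(t))/(64*e^(6*t) - 576*e^(5*t) + 2160*e^(4*t) - 4320*e^(3*t) + 4860*e^(2*t) - 2916*e^(t) + 729)

E[X^5] = M^(5)(0) = 9002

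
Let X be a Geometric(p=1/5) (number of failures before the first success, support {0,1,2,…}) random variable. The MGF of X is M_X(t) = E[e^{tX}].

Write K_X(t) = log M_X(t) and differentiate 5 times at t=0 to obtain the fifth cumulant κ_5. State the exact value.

κ_5 = D^5[K](0) = 43380

M_X(t) = 1/(5*(1 - 4*e^(t)/5))
K_X(t) = log M_X(t) = -log(1 - 4*e^(t)/5) - log(5)
D^5[K](t) = (-1280*e^(4*t) - 17600*e^(3*t) - 22000*e^(2*t) - 2500*e^(t))/(1024*e^(5*t) - 6400*e^(4*t) + 16000*e^(3*t) - 20000*e^(2*t) + 12500*e^(t) - 3125)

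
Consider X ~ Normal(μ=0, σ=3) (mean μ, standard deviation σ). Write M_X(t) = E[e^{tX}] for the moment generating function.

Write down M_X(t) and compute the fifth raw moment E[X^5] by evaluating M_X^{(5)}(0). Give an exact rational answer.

E[X^5] = M^(5)(0) = 0

M_X(t) = e^(9*t^2/2)
M^(5)(t) = 59049*t^5*e^(9*t^2/2) + 65610*t^3*e^(9*t^2/2) + 10935*t*e^(9*t^2/2)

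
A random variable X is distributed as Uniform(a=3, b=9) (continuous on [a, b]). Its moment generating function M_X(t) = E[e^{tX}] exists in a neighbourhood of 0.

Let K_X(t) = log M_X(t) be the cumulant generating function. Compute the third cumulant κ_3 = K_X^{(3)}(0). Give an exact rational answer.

κ_3 = d^3K/dt^3 |_{t=0} = 0

M_X(t) = (e^(9*t) - e^(3*t))/(6*t)
K_X(t) = log M_X(t) = -log(t) + log(e^(9*t) - e^(3*t)) - log(6)
dK/dt = (9*t*e^(6*t) - 3*t - e^(6*t) + 1)/(t*e^(6*t) - t)
d^2K/dt^2 = (-36*t^2*e^(6*t) + e^(12*t) - 2*e^(6*t) + 1)/(t^2*e^(12*t) - 2*t^2*e^(6*t) + t^2)
d^3K/dt^3 = (216*t^3*e^(12*t) + 216*t^3*e^(6*t) - 2*e^(18*t) + 6*e^(12*t) - 6*e^(6*t) + 2)/(t^3*e^(18*t) - 3*t^3*e^(12*t) + 3*t^3*e^(6*t) - t^3)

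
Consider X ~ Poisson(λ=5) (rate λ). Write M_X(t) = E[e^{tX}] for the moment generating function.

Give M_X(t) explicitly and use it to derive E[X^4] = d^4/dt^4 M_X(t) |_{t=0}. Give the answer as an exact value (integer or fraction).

E[X^4] = M′′′′(0) = 1555

M_X(t) = e^(5*e^(t) - 5)
M′(t) = 5*e^(-5)*e^(t)*e^(5*e^(t))
M′′(t) = (25*e^(2*t)*e^(5*e^(t)) + 5*e^(t)*e^(5*e^(t)))*e^(-5)
M′′′(t) = (125*e^(3*t)*e^(5*e^(t)) + 75*e^(2*t)*e^(5*e^(t)) + 5*e^(t)*e^(5*e^(t)))*e^(-5)
M′′′′(t) = (625*e^(4*t)*e^(5*e^(t)) + 750*e^(3*t)*e^(5*e^(t)) + 175*e^(2*t)*e^(5*e^(t)) + 5*e^(t)*e^(5*e^(t)))*e^(-5)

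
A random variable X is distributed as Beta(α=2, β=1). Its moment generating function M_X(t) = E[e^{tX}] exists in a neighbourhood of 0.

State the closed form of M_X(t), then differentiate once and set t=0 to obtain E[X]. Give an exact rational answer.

M_X(t) = ₁F₁(2; 3; t)
M′(t) = 2*₁F₁(3; 4; t)/3

E[X] = M′(0) = 2/3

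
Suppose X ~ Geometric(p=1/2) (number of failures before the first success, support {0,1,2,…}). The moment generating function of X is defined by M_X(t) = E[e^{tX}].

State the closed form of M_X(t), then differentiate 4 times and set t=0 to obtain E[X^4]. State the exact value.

E[X^4] = M^(4)(0) = 75

M_X(t) = 1/(2*(1 - e^(t)/2))
M^(4)(t) = (-e^(4*t) - 22*e^(3*t) - 44*e^(2*t) - 8*e^(t))/(e^(5*t) - 10*e^(4*t) + 40*e^(3*t) - 80*e^(2*t) + 80*e^(t) - 32)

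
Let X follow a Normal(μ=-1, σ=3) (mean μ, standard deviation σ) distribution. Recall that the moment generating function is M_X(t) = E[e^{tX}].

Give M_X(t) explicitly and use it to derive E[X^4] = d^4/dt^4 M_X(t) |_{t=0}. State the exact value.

E[X^4] = M′′′′(0) = 298

M_X(t) = e^(9*t^2/2 - t)
M′(t) = 9*t*e^(-t)*e^(9*t^2/2) - e^(-t)*e^(9*t^2/2)
M′′(t) = (81*t^2*e^(9*t^2/2) - 18*t*e^(9*t^2/2) + 10*e^(9*t^2/2))*e^(-t)
M′′′(t) = (729*t^3*e^(9*t^2/2) - 243*t^2*e^(9*t^2/2) + 270*t*e^(9*t^2/2) - 28*e^(9*t^2/2))*e^(-t)
M′′′′(t) = (6561*t^4*e^(9*t^2/2) - 2916*t^3*e^(9*t^2/2) + 4860*t^2*e^(9*t^2/2) - 1008*t*e^(9*t^2/2) + 298*e^(9*t^2/2))*e^(-t)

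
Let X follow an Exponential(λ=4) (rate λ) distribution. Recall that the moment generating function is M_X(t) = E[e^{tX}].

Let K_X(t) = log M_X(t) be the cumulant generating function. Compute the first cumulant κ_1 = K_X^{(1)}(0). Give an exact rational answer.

M_X(t) = 4/(4 - t)
K_X(t) = log M_X(t) = -log(4 - t) + 2*log(2)
K^(1)(t) = -1/(t - 4)

κ_1 = K^(1)(0) = 1/4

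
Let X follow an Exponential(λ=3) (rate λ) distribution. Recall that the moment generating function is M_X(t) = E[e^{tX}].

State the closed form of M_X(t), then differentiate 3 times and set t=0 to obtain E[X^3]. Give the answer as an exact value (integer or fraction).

M_X(t) = 3/(3 - t)
M′(t) = 3/(t^2 - 6*t + 9)
M′′(t) = -6/(t^3 - 9*t^2 + 27*t - 27)
M′′′(t) = 18/(t^4 - 12*t^3 + 54*t^2 - 108*t + 81)

E[X^3] = M′′′(0) = 2/9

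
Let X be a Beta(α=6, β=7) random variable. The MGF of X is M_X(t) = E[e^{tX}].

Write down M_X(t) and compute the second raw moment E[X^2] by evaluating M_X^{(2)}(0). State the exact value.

M_X(t) = ₁F₁(6; 13; t)
M′(t) = 6*₁F₁(7; 14; t)/13
M′′(t) = 3*₁F₁(8; 15; t)/13

E[X^2] = M′′(0) = 3/13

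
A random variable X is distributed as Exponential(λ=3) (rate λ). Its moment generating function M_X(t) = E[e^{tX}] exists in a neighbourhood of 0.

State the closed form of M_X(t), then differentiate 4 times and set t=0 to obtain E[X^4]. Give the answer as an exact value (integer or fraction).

E[X^4] = M′′′′(0) = 8/27

M_X(t) = 3/(3 - t)
M′(t) = 3/(t^2 - 6*t + 9)
M′′(t) = -6/(t^3 - 9*t^2 + 27*t - 27)
M′′′(t) = 18/(t^4 - 12*t^3 + 54*t^2 - 108*t + 81)
M′′′′(t) = -72/(t^5 - 15*t^4 + 90*t^3 - 270*t^2 + 405*t - 243)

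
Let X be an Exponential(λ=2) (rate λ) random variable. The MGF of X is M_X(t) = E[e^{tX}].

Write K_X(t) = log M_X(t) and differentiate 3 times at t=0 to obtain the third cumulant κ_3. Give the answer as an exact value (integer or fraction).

κ_3 = K′′′(0) = 1/4

M_X(t) = 2/(2 - t)
K_X(t) = log M_X(t) = -log(2 - t) + log(2)
K′(t) = -1/(t - 2)
K′′(t) = 1/(t^2 - 4*t + 4)
K′′′(t) = -2/(t^3 - 6*t^2 + 12*t - 8)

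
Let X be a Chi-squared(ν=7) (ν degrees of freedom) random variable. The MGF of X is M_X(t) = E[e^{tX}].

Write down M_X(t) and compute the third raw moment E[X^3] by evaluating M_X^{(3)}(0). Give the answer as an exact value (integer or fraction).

M_X(t) = (1 - 2*t)^(-7/2)
D^3[M](t) = 693/(64*t^6*√(1 - 2*t) - 192*t^5*√(1 - 2*t) + 240*t^4*√(1 - 2*t) - 160*t^3*√(1 - 2*t) + 60*t^2*√(1 - 2*t) - 12*t*√(1 - 2*t) + √(1 - 2*t))

E[X^3] = D^3[M](0) = 693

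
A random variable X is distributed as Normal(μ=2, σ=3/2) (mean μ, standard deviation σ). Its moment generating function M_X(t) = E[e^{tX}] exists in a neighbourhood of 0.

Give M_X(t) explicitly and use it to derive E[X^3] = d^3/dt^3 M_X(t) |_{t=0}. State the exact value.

E[X^3] = D^3[M](0) = 43/2

M_X(t) = e^(9*t^2/8 + 2*t)
D^3[M](t) = 729*t^3*e^(2*t)*e^(9*t^2/8)/64 + 243*t^2*e^(2*t)*e^(9*t^2/8)/8 + 675*t*e^(2*t)*e^(9*t^2/8)/16 + 43*e^(2*t)*e^(9*t^2/8)/2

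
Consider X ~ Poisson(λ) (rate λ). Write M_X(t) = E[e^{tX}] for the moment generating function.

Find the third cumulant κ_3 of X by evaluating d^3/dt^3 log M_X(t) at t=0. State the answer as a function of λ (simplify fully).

κ_3 = K^(3)(0) = λ

M_X(t) = e^(λ*(e^(t) - 1))
K_X(t) = log M_X(t) = λ*(e^(t) - 1)
K^(3)(t) = λ*e^(t)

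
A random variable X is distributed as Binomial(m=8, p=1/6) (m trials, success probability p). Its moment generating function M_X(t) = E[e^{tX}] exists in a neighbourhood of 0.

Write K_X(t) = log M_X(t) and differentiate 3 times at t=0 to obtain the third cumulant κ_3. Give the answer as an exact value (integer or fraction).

M_X(t) = (e^(t)/6 + 5/6)^8
K_X(t) = log M_X(t) = 8*log(e^(t)/6 + 5/6)
dK/dt = 8*e^(t)/(e^(t) + 5)
d^2K/dt^2 = 40*e^(t)/(e^(2*t) + 10*e^(t) + 25)
d^3K/dt^3 = (-40*e^(2*t) + 200*e^(t))/(e^(3*t) + 15*e^(2*t) + 75*e^(t) + 125)

κ_3 = d^3K/dt^3 |_{t=0} = 20/27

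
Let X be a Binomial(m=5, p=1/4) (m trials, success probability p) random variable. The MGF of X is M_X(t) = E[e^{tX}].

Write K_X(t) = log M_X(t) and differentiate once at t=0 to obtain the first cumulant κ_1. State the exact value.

κ_1 = D[K](0) = 5/4

M_X(t) = (e^(t)/4 + 3/4)^5
K_X(t) = log M_X(t) = 5*log(e^(t)/4 + 3/4)
D[K](t) = 5*e^(t)/(e^(t) + 3)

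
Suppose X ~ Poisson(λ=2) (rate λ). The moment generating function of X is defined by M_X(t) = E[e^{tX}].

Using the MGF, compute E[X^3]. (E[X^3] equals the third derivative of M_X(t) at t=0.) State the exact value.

M_X(t) = e^(2*e^(t) - 2)
D^3[M](t) = (8*e^(3*t)*e^(2*e^(t)) + 12*e^(2*t)*e^(2*e^(t)) + 2*e^(t)*e^(2*e^(t)))*e^(-2)

E[X^3] = D^3[M](0) = 22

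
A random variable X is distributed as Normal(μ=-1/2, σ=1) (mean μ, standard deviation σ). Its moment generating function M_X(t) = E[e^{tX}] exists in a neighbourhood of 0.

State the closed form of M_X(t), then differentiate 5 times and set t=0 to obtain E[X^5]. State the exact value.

M_X(t) = e^(t^2/2 - t/2)
dM/dt = t*e^(-t/2)*e^(t^2/2) - e^(-t/2)*e^(t^2/2)/2
d^2M/dt^2 = (4*t^2*e^(t^2/2) - 4*t*e^(t^2/2) + 5*e^(t^2/2))*e^(-t/2)/4
d^3M/dt^3 = (8*t^3*e^(t^2/2) - 12*t^2*e^(t^2/2) + 30*t*e^(t^2/2) - 13*e^(t^2/2))*e^(-t/2)/8
d^4M/dt^4 = (16*t^4*e^(t^2/2) - 32*t^3*e^(t^2/2) + 120*t^2*e^(t^2/2) - 104*t*e^(t^2/2) + 73*e^(t^2/2))*e^(-t/2)/16
d^5M/dt^5 = (32*t^5*e^(t^2/2) - 80*t^4*e^(t^2/2) + 400*t^3*e^(t^2/2) - 520*t^2*e^(t^2/2) + 730*t*e^(t^2/2) - 281*e^(t^2/2))*e^(-t/2)/32

E[X^5] = d^5M/dt^5 |_{t=0} = -281/32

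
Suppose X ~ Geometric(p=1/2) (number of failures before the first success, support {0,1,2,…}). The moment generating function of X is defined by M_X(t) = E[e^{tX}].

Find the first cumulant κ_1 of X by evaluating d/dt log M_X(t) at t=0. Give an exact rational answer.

κ_1 = dK/dt |_{t=0} = 1

M_X(t) = 1/(2*(1 - e^(t)/2))
K_X(t) = log M_X(t) = -log(1 - e^(t)/2) - log(2)
dK/dt = -e^(t)/(e^(t) - 2)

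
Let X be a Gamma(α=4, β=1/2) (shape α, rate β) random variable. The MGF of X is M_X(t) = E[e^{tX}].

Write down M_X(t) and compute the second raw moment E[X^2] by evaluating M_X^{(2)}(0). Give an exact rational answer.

E[X^2] = D^2[M](0) = 80

M_X(t) = 1/(16*(1/2 - t)^4)
D^2[M](t) = 80/(64*t^6 - 192*t^5 + 240*t^4 - 160*t^3 + 60*t^2 - 12*t + 1)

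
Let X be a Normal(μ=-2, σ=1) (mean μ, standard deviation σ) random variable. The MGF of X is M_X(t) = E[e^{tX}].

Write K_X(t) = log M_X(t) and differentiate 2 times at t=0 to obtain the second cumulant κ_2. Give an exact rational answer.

M_X(t) = e^(t^2/2 - 2*t)
K_X(t) = log M_X(t) = t^2/2 - 2*t
dK/dt = t - 2
d^2K/dt^2 = 1

κ_2 = d^2K/dt^2 |_{t=0} = 1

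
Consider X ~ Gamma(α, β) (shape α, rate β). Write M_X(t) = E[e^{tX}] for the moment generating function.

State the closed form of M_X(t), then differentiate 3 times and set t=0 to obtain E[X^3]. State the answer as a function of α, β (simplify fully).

E[X^3] = M^(3)(0) = α*(α^2 + 3*α + 2)/β^3

M_X(t) = (β/(β - t))^α
M^(3)(t) = (-α^3*β^α*(1/(β - t))^α - 3*α^2*β^α*(1/(β - t))^α - 2*α*β^α*(1/(β - t))^α)/(-β^3 + 3*β^2*t - 3*β*t^2 + t^3)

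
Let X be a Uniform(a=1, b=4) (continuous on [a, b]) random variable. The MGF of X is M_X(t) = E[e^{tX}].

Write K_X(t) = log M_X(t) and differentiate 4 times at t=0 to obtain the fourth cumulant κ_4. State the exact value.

M_X(t) = (e^(4*t) - e^(t))/(3*t)
K_X(t) = log M_X(t) = -log(t) + log(e^(4*t) - e^(t)) - log(3)
K′(t) = (4*t*e^(3*t) - t - e^(3*t) + 1)/(t*e^(3*t) - t)
K′′(t) = (-9*t^2*e^(3*t) + e^(6*t) - 2*e^(3*t) + 1)/(t^2*e^(6*t) - 2*t^2*e^(3*t) + t^2)
K′′′(t) = (27*t^3*e^(6*t) + 27*t^3*e^(3*t) - 2*e^(9*t) + 6*e^(6*t) - 6*e^(3*t) + 2)/(t^3*e^(9*t) - 3*t^3*e^(6*t) + 3*t^3*e^(3*t) - t^3)

κ_4 = K′′′′(0) = -27/40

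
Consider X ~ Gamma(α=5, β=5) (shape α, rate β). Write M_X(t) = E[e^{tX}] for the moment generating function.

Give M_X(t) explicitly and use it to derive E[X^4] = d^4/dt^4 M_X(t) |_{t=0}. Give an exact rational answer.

E[X^4] = d^4M/dt^4 |_{t=0} = 336/125

M_X(t) = 3125/(5 - t)^5
dM/dt = 15625/(t^6 - 30*t^5 + 375*t^4 - 2500*t^3 + 9375*t^2 - 18750*t + 15625)
d^2M/dt^2 = -93750/(t^7 - 35*t^6 + 525*t^5 - 4375*t^4 + 21875*t^3 - 65625*t^2 + 109375*t - 78125)
d^3M/dt^3 = 656250/(t^8 - 40*t^7 + 700*t^6 - 7000*t^5 + 43750*t^4 - 175000*t^3 + 437500*t^2 - 625000*t + 390625)
d^4M/dt^4 = -5250000/(t^9 - 45*t^8 + 900*t^7 - 10500*t^6 + 78750*t^5 - 393750*t^4 + 1312500*t^3 - 2812500*t^2 + 3515625*t - 1953125)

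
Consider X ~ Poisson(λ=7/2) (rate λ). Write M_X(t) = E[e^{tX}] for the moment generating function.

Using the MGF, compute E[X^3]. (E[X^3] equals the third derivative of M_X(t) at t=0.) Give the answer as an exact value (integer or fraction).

M_X(t) = e^(7*e^(t)/2 - 7/2)
M^(3)(t) = (343*e^(3*t)*e^(7*e^(t)/2) + 294*e^(2*t)*e^(7*e^(t)/2) + 28*e^(t)*e^(7*e^(t)/2))*e^(-7/2)/8

E[X^3] = M^(3)(0) = 665/8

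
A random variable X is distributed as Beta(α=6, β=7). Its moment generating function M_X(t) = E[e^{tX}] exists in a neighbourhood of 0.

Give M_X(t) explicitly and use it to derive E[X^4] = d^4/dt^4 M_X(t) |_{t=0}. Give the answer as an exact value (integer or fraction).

E[X^4] = M′′′′(0) = 9/130

M_X(t) = ₁F₁(6; 13; t)
M′(t) = 6*₁F₁(7; 14; t)/13
M′′(t) = 3*₁F₁(8; 15; t)/13
M′′′(t) = 8*₁F₁(9; 16; t)/65
M′′′′(t) = 9*₁F₁(10; 17; t)/130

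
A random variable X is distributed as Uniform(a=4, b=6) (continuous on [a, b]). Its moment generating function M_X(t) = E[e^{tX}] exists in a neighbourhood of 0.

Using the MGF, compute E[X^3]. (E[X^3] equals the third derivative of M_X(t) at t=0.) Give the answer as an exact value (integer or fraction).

E[X^3] = M′′′(0) = 130

M_X(t) = (e^(6*t) - e^(4*t))/(2*t)
M′(t) = (6*t*e^(6*t) - 4*t*e^(4*t) - e^(6*t) + e^(4*t))/(2*t^2)
M′′(t) = (18*t^2*e^(6*t) - 8*t^2*e^(4*t) - 6*t*e^(6*t) + 4*t*e^(4*t) + e^(6*t) - e^(4*t))/t^3
M′′′(t) = (108*t^3*e^(6*t) - 32*t^3*e^(4*t) - 54*t^2*e^(6*t) + 24*t^2*e^(4*t) + 18*t*e^(6*t) - 12*t*e^(4*t) - 3*e^(6*t) + 3*e^(4*t))/t^4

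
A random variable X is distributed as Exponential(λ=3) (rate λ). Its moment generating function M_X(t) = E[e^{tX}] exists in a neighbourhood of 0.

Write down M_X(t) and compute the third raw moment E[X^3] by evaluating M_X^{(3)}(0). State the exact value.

E[X^3] = D^3[M](0) = 2/9

M_X(t) = 3/(3 - t)
D^3[M](t) = 18/(t^4 - 12*t^3 + 54*t^2 - 108*t + 81)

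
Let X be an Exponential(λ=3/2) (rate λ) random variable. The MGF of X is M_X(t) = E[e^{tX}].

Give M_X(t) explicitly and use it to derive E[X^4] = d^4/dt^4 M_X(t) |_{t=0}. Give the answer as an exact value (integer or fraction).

E[X^4] = d^4M/dt^4 |_{t=0} = 128/27

M_X(t) = 3/(2*(3/2 - t))
dM/dt = 6/(4*t^2 - 12*t + 9)
d^2M/dt^2 = -24/(8*t^3 - 36*t^2 + 54*t - 27)
d^3M/dt^3 = 144/(16*t^4 - 96*t^3 + 216*t^2 - 216*t + 81)
d^4M/dt^4 = -1152/(32*t^5 - 240*t^4 + 720*t^3 - 1080*t^2 + 810*t - 243)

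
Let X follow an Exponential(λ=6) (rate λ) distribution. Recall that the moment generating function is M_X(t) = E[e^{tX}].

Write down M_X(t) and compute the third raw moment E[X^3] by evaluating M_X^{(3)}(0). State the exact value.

E[X^3] = M′′′(0) = 1/36

M_X(t) = 6/(6 - t)
M′(t) = 6/(t^2 - 12*t + 36)
M′′(t) = -12/(t^3 - 18*t^2 + 108*t - 216)
M′′′(t) = 36/(t^4 - 24*t^3 + 216*t^2 - 864*t + 1296)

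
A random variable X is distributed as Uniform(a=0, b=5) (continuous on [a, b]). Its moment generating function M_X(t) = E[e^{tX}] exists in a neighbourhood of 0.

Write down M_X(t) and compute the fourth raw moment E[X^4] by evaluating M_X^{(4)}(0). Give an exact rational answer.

M_X(t) = (e^(5*t) - 1)/(5*t)
M′(t) = (5*t*e^(5*t) - e^(5*t) + 1)/(5*t^2)
M′′(t) = (25*t^2*e^(5*t) - 10*t*e^(5*t) + 2*e^(5*t) - 2)/(5*t^3)
M′′′(t) = (125*t^3*e^(5*t) - 75*t^2*e^(5*t) + 30*t*e^(5*t) - 6*e^(5*t) + 6)/(5*t^4)
M′′′′(t) = (625*t^4*e^(5*t) - 500*t^3*e^(5*t) + 300*t^2*e^(5*t) - 120*t*e^(5*t) + 24*e^(5*t) - 24)/(5*t^5)

E[X^4] = M′′′′(0) = 125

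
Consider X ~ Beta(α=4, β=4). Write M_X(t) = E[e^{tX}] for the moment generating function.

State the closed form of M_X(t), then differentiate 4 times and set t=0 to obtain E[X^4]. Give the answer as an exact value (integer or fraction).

M_X(t) = ₁F₁(4; 8; t)
D^4[M](t) = 7*₁F₁(8; 12; t)/66

E[X^4] = D^4[M](0) = 7/66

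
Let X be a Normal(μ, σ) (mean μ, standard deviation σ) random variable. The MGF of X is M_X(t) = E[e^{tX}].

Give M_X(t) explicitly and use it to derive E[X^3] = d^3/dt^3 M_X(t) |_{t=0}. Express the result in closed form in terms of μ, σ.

E[X^3] = M^(3)(0) = μ*(μ^2 + 3*σ^2)

M_X(t) = e^(μ*t + σ^2*t^2/2)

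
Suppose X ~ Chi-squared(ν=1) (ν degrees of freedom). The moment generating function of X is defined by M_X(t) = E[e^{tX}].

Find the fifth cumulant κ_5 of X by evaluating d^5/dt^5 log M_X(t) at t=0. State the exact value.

M_X(t) = 1/√(1 - 2*t)
K_X(t) = log M_X(t) = -log(1 - 2*t)/2
dK/dt = -1/(2*t - 1)
d^2K/dt^2 = 2/(4*t^2 - 4*t + 1)
d^3K/dt^3 = -8/(8*t^3 - 12*t^2 + 6*t - 1)
d^4K/dt^4 = 48/(16*t^4 - 32*t^3 + 24*t^2 - 8*t + 1)
d^5K/dt^5 = -384/(32*t^5 - 80*t^4 + 80*t^3 - 40*t^2 + 10*t - 1)

κ_5 = d^5K/dt^5 |_{t=0} = 384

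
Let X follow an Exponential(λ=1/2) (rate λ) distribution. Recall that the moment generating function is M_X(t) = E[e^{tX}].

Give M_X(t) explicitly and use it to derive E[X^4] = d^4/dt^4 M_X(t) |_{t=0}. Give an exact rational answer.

E[X^4] = M′′′′(0) = 384

M_X(t) = 1/(2*(1/2 - t))
M′(t) = 2/(4*t^2 - 4*t + 1)
M′′(t) = -8/(8*t^3 - 12*t^2 + 6*t - 1)
M′′′(t) = 48/(16*t^4 - 32*t^3 + 24*t^2 - 8*t + 1)
M′′′′(t) = -384/(32*t^5 - 80*t^4 + 80*t^3 - 40*t^2 + 10*t - 1)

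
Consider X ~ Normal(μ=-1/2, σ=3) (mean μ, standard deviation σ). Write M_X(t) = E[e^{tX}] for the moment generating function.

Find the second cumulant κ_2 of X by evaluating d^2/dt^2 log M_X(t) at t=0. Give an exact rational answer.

κ_2 = d^2K/dt^2 |_{t=0} = 9

M_X(t) = e^(9*t^2/2 - t/2)
K_X(t) = log M_X(t) = 9*t^2/2 - t/2
dK/dt = 9*t - 1/2
d^2K/dt^2 = 9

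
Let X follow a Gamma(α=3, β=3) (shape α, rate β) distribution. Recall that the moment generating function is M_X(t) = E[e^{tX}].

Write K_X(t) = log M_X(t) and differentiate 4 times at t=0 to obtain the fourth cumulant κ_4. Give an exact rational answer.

κ_4 = K′′′′(0) = 2/9

M_X(t) = 27/(3 - t)^3
K_X(t) = log M_X(t) = -3*log(3 - t) + 3*log(3)
K′(t) = -3/(t - 3)
K′′(t) = 3/(t^2 - 6*t + 9)
K′′′(t) = -6/(t^3 - 9*t^2 + 27*t - 27)
K′′′′(t) = 18/(t^4 - 12*t^3 + 54*t^2 - 108*t + 81)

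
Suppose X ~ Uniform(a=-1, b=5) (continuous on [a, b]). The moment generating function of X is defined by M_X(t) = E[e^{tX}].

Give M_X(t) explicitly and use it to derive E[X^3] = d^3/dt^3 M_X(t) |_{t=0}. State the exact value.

M_X(t) = (e^(5*t) - e^(-t))/(6*t)
M′(t) = (5*t*e^(6*t) + t - e^(6*t) + 1)*e^(-t)/(6*t^2)
M′′(t) = (25*t^2*e^(6*t) - t^2 - 10*t*e^(6*t) - 2*t + 2*e^(6*t) - 2)*e^(-t)/(6*t^3)
M′′′(t) = (125*t^3*e^(6*t) + t^3 - 75*t^2*e^(6*t) + 3*t^2 + 30*t*e^(6*t) + 6*t - 6*e^(6*t) + 6)*e^(-t)/(6*t^4)

E[X^3] = M′′′(0) = 26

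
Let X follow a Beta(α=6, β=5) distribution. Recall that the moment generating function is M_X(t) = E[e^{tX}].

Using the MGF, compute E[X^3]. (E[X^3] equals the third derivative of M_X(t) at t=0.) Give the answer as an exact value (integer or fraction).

M_X(t) = ₁F₁(6; 11; t)
M′(t) = 6*₁F₁(7; 12; t)/11
M′′(t) = 7*₁F₁(8; 13; t)/22
M′′′(t) = 28*₁F₁(9; 14; t)/143

E[X^3] = M′′′(0) = 28/143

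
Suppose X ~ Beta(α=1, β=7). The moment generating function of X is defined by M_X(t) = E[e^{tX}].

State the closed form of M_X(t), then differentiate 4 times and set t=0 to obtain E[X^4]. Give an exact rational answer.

E[X^4] = M^(4)(0) = 1/330

M_X(t) = ₁F₁(1; 8; t)
M^(4)(t) = ₁F₁(5; 12; t)/330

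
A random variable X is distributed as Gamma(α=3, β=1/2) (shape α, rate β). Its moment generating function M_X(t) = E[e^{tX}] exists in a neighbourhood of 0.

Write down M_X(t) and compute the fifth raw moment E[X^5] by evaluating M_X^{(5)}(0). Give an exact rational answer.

M_X(t) = 1/(8*(1/2 - t)^3)
D^5[M](t) = 80640/(256*t^8 - 1024*t^7 + 1792*t^6 - 1792*t^5 + 1120*t^4 - 448*t^3 + 112*t^2 - 16*t + 1)

E[X^5] = D^5[M](0) = 80640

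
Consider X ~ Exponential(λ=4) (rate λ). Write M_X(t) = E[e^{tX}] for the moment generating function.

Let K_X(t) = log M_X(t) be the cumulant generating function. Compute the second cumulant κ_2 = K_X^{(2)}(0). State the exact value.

M_X(t) = 4/(4 - t)
K_X(t) = log M_X(t) = -log(4 - t) + 2*log(2)
K′(t) = -1/(t - 4)
K′′(t) = 1/(t^2 - 8*t + 16)

κ_2 = K′′(0) = 1/16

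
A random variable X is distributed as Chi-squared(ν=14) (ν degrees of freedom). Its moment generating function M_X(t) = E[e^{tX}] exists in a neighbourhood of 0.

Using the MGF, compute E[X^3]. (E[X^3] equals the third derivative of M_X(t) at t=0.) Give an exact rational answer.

E[X^3] = d^3M/dt^3 |_{t=0} = 4032

M_X(t) = (1 - 2*t)^(-7)
dM/dt = 14/(256*t^8 - 1024*t^7 + 1792*t^6 - 1792*t^5 + 1120*t^4 - 448*t^3 + 112*t^2 - 16*t + 1)
d^2M/dt^2 = -224/(512*t^9 - 2304*t^8 + 4608*t^7 - 5376*t^6 + 4032*t^5 - 2016*t^4 + 672*t^3 - 144*t^2 + 18*t - 1)
d^3M/dt^3 = 4032/(1024*t^10 - 5120*t^9 + 11520*t^8 - 15360*t^7 + 13440*t^6 - 8064*t^5 + 3360*t^4 - 960*t^3 + 180*t^2 - 20*t + 1)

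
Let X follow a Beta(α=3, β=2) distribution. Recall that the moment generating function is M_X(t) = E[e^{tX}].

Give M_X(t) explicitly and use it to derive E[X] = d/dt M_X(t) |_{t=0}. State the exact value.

M_X(t) = ₁F₁(3; 5; t)
D[M](t) = 3*₁F₁(4; 6; t)/5

E[X] = D[M](0) = 3/5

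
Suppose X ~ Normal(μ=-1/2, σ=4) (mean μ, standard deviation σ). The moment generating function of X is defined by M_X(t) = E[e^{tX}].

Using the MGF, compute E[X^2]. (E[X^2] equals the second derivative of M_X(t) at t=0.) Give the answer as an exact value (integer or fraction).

E[X^2] = d^2M/dt^2 |_{t=0} = 65/4

M_X(t) = e^(8*t^2 - t/2)
dM/dt = 16*t*e^(-t/2)*e^(8*t^2) - e^(-t/2)*e^(8*t^2)/2
d^2M/dt^2 = (1024*t^2*e^(8*t^2) - 64*t*e^(8*t^2) + 65*e^(8*t^2))*e^(-t/2)/4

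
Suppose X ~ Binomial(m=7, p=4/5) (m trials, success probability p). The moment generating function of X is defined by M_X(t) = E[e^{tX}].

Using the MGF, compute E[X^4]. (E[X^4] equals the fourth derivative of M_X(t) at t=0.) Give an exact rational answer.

E[X^4] = D^4[M](0) = 147868/125

M_X(t) = (4*e^(t)/5 + 1/5)^7
D^4[M](t) = 39337984*e^(7*t)/78125 + 37158912*e^(6*t)/78125 + 21504*e^(5*t)/125 + 458752*e^(4*t)/15625 + 36288*e^(3*t)/15625 + 5376*e^(2*t)/78125 + 28*e^(t)/78125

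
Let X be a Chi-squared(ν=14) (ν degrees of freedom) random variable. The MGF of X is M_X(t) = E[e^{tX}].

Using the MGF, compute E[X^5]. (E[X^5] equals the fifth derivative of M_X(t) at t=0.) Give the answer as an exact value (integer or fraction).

E[X^5] = d^5M/dt^5 |_{t=0} = 1774080

M_X(t) = (1 - 2*t)^(-7)
dM/dt = 14/(256*t^8 - 1024*t^7 + 1792*t^6 - 1792*t^5 + 1120*t^4 - 448*t^3 + 112*t^2 - 16*t + 1)
d^2M/dt^2 = -224/(512*t^9 - 2304*t^8 + 4608*t^7 - 5376*t^6 + 4032*t^5 - 2016*t^4 + 672*t^3 - 144*t^2 + 18*t - 1)
d^3M/dt^3 = 4032/(1024*t^10 - 5120*t^9 + 11520*t^8 - 15360*t^7 + 13440*t^6 - 8064*t^5 + 3360*t^4 - 960*t^3 + 180*t^2 - 20*t + 1)
d^4M/dt^4 = -80640/(2048*t^11 - 11264*t^10 + 28160*t^9 - 42240*t^8 + 42240*t^7 - 29568*t^6 + 14784*t^5 - 5280*t^4 + 1320*t^3 - 220*t^2 + 22*t - 1)
d^5M/dt^5 = 1774080/(4096*t^12 - 24576*t^11 + 67584*t^10 - 112640*t^9 + 126720*t^8 - 101376*t^7 + 59136*t^6 - 25344*t^5 + 7920*t^4 - 1760*t^3 + 264*t^2 - 24*t + 1)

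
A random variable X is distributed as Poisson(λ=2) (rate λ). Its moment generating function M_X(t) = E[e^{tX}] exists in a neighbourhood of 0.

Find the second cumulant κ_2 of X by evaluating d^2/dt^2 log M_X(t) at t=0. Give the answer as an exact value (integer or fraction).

M_X(t) = e^(2*e^(t) - 2)
K_X(t) = log M_X(t) = 2*e^(t) - 2
dK/dt = 2*e^(t)
d^2K/dt^2 = 2*e^(t)

κ_2 = d^2K/dt^2 |_{t=0} = 2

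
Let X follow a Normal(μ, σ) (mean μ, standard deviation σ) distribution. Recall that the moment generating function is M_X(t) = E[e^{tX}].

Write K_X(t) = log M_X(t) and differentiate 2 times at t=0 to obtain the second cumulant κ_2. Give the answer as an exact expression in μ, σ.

M_X(t) = e^(μ*t + σ^2*t^2/2)
K_X(t) = log M_X(t) = μ*t + σ^2*t^2/2
D^2[K](t) = σ^2

κ_2 = D^2[K](0) = σ^2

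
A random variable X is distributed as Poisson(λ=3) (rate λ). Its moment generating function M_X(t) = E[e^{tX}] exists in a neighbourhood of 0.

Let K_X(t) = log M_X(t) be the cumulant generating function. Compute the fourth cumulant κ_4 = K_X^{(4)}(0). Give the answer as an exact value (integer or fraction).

κ_4 = d^4K/dt^4 |_{t=0} = 3

M_X(t) = e^(3*e^(t) - 3)
K_X(t) = log M_X(t) = 3*e^(t) - 3
dK/dt = 3*e^(t)
d^2K/dt^2 = 3*e^(t)
d^3K/dt^3 = 3*e^(t)
d^4K/dt^4 = 3*e^(t)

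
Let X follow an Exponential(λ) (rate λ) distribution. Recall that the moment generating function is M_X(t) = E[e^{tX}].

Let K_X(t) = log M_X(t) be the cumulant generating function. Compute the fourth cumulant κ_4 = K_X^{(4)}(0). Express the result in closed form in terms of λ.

M_X(t) = λ/(λ - t)
K_X(t) = log M_X(t) = log(λ) - log(λ - t)
K′(t) = -1/(-λ + t)
K′′(t) = 1/(λ^2 - 2*λ*t + t^2)
K′′′(t) = -2/(-λ^3 + 3*λ^2*t - 3*λ*t^2 + t^3)
K′′′′(t) = 6/(λ^4 - 4*λ^3*t + 6*λ^2*t^2 - 4*λ*t^3 + t^4)

κ_4 = K′′′′(0) = 6/λ^4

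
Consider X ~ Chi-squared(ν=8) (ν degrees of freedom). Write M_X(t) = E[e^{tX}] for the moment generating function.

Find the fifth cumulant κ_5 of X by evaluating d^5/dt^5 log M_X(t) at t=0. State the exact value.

M_X(t) = (1 - 2*t)^(-4)
K_X(t) = log M_X(t) = -4*log(1 - 2*t)
D^5[K](t) = -3072/(32*t^5 - 80*t^4 + 80*t^3 - 40*t^2 + 10*t - 1)

κ_5 = D^5[K](0) = 3072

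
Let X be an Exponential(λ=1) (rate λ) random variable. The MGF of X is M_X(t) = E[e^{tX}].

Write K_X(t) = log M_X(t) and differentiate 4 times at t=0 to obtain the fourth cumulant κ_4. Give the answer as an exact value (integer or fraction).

M_X(t) = 1/(1 - t)
K_X(t) = log M_X(t) = -log(1 - t)
D^4[K](t) = 6/(t^4 - 4*t^3 + 6*t^2 - 4*t + 1)

κ_4 = D^4[K](0) = 6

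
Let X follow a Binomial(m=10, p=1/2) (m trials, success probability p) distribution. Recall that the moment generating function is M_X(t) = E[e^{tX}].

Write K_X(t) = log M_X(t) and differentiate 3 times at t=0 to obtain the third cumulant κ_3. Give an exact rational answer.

M_X(t) = (e^(t)/2 + 1/2)^10
K_X(t) = log M_X(t) = 10*log(e^(t)/2 + 1/2)
dK/dt = 10*e^(t)/(e^(t) + 1)
d^2K/dt^2 = 10*e^(t)/(e^(2*t) + 2*e^(t) + 1)
d^3K/dt^3 = (-10*e^(2*t) + 10*e^(t))/(e^(3*t) + 3*e^(2*t) + 3*e^(t) + 1)

κ_3 = d^3K/dt^3 |_{t=0} = 0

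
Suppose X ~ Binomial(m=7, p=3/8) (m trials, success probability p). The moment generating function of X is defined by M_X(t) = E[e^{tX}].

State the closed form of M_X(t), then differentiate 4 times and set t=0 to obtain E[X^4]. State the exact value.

E[X^4] = d^4M/dt^4 |_{t=0} = 65037/512

M_X(t) = (3*e^(t)/8 + 5/8)^7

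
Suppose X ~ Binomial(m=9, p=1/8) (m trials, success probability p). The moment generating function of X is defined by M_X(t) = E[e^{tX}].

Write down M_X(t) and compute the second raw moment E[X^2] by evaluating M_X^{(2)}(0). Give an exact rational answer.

M_X(t) = (e^(t)/8 + 7/8)^9

E[X^2] = M^(2)(0) = 9/4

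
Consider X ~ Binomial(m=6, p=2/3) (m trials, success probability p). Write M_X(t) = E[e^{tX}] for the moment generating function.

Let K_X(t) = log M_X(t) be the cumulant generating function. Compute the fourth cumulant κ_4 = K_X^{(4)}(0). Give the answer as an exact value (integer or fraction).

κ_4 = d^4K/dt^4 |_{t=0} = -4/9

M_X(t) = (2*e^(t)/3 + 1/3)^6
K_X(t) = log M_X(t) = 6*log(2*e^(t)/3 + 1/3)
dK/dt = 12*e^(t)/(2*e^(t) + 1)
d^2K/dt^2 = 12*e^(t)/(4*e^(2*t) + 4*e^(t) + 1)
d^3K/dt^3 = (-24*e^(2*t) + 12*e^(t))/(8*e^(3*t) + 12*e^(2*t) + 6*e^(t) + 1)
d^4K/dt^4 = (48*e^(3*t) - 96*e^(2*t) + 12*e^(t))/(16*e^(4*t) + 32*e^(3*t) + 24*e^(2*t) + 8*e^(t) + 1)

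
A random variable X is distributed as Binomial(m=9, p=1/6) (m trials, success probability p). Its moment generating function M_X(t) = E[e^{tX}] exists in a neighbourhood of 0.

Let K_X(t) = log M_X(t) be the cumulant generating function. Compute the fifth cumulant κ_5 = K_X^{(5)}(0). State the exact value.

M_X(t) = (e^(t)/6 + 5/6)^9
K_X(t) = log M_X(t) = 9*log(e^(t)/6 + 5/6)
K′(t) = 9*e^(t)/(e^(t) + 5)
K′′(t) = 45*e^(t)/(e^(2*t) + 10*e^(t) + 25)
K′′′(t) = (-45*e^(2*t) + 225*e^(t))/(e^(3*t) + 15*e^(2*t) + 75*e^(t) + 125)
K′′′′(t) = (45*e^(3*t) - 900*e^(2*t) + 1125*e^(t))/(e^(4*t) + 20*e^(3*t) + 150*e^(2*t) + 500*e^(t) + 625)
K′′′′′(t) = (-45*e^(4*t) + 2475*e^(3*t) - 12375*e^(2*t) + 5625*e^(t))/(e^(5*t) + 25*e^(4*t) + 250*e^(3*t) + 1250*e^(2*t) + 3125*e^(t) + 3125)

κ_5 = K′′′′′(0) = -5/9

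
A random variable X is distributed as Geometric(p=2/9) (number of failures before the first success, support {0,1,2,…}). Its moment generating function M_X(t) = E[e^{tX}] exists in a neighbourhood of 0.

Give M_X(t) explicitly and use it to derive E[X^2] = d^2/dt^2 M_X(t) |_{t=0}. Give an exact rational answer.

E[X^2] = D^2[M](0) = 28

M_X(t) = 2/(9*(1 - 7*e^(t)/9))
D^2[M](t) = (-98*e^(2*t) - 126*e^(t))/(343*e^(3*t) - 1323*e^(2*t) + 1701*e^(t) - 729)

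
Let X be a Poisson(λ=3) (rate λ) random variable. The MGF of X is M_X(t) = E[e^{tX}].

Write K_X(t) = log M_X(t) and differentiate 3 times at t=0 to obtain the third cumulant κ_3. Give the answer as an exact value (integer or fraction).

M_X(t) = e^(3*e^(t) - 3)
K_X(t) = log M_X(t) = 3*e^(t) - 3
dK/dt = 3*e^(t)
d^2K/dt^2 = 3*e^(t)
d^3K/dt^3 = 3*e^(t)

κ_3 = d^3K/dt^3 |_{t=0} = 3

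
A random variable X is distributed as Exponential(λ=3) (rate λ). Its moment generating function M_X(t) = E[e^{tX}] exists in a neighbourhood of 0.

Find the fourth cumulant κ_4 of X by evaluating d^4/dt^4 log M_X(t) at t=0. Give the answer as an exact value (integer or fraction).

M_X(t) = 3/(3 - t)
K_X(t) = log M_X(t) = -log(3 - t) + log(3)
K^(4)(t) = 6/(t^4 - 12*t^3 + 54*t^2 - 108*t + 81)

κ_4 = K^(4)(0) = 2/27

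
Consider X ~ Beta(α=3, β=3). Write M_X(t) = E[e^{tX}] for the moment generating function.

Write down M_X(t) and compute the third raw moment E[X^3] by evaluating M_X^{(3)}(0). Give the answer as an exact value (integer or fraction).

E[X^3] = D^3[M](0) = 5/28

M_X(t) = ₁F₁(3; 6; t)
D^3[M](t) = 5*₁F₁(6; 9; t)/28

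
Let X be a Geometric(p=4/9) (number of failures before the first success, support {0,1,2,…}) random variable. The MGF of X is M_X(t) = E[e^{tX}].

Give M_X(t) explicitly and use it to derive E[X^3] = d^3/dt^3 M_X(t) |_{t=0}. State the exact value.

M_X(t) = 4/(9*(1 - 5*e^(t)/9))
M^(3)(t) = (500*e^(3*t) + 3600*e^(2*t) + 1620*e^(t))/(625*e^(4*t) - 4500*e^(3*t) + 12150*e^(2*t) - 14580*e^(t) + 6561)

E[X^3] = M^(3)(0) = 715/32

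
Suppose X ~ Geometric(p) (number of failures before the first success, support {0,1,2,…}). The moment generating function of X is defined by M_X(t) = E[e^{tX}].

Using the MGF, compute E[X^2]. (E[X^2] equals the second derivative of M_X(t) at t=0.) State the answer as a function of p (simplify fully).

M_X(t) = p/(-(1 - p)*e^(t) + 1)

E[X^2] = M^(2)(0) = 1 - 3/p + 2/p^2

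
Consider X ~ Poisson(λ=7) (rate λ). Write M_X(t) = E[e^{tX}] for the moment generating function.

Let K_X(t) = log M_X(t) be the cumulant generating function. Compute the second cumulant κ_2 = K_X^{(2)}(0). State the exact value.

M_X(t) = e^(7*e^(t) - 7)
K_X(t) = log M_X(t) = 7*e^(t) - 7
K′(t) = 7*e^(t)
K′′(t) = 7*e^(t)

κ_2 = K′′(0) = 7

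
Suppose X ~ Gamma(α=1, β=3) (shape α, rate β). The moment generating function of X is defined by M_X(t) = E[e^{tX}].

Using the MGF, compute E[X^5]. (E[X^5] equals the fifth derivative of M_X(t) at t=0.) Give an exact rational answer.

E[X^5] = M′′′′′(0) = 40/81

M_X(t) = 3/(3 - t)
M′(t) = 3/(t^2 - 6*t + 9)
M′′(t) = -6/(t^3 - 9*t^2 + 27*t - 27)
M′′′(t) = 18/(t^4 - 12*t^3 + 54*t^2 - 108*t + 81)
M′′′′(t) = -72/(t^5 - 15*t^4 + 90*t^3 - 270*t^2 + 405*t - 243)
M′′′′′(t) = 360/(t^6 - 18*t^5 + 135*t^4 - 540*t^3 + 1215*t^2 - 1458*t + 729)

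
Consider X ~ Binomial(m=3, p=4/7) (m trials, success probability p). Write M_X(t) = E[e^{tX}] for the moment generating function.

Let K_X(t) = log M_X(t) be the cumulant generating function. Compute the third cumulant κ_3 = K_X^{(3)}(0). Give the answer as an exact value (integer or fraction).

κ_3 = d^3K/dt^3 |_{t=0} = -36/343

M_X(t) = (4*e^(t)/7 + 3/7)^3
K_X(t) = log M_X(t) = 3*log(4*e^(t)/7 + 3/7)
dK/dt = 12*e^(t)/(4*e^(t) + 3)
d^2K/dt^2 = 36*e^(t)/(16*e^(2*t) + 24*e^(t) + 9)
d^3K/dt^3 = (-144*e^(2*t) + 108*e^(t))/(64*e^(3*t) + 144*e^(2*t) + 108*e^(t) + 27)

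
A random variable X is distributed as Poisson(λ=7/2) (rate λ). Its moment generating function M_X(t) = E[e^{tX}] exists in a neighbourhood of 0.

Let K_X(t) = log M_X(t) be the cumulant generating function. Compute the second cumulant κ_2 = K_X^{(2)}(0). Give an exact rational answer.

κ_2 = D^2[K](0) = 7/2

M_X(t) = e^(7*e^(t)/2 - 7/2)
K_X(t) = log M_X(t) = 7*e^(t)/2 - 7/2
D^2[K](t) = 7*e^(t)/2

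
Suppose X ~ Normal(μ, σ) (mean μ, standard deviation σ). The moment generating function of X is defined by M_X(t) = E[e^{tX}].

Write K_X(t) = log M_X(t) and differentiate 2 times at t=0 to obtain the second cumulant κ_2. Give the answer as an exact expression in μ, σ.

κ_2 = K^(2)(0) = σ^2

M_X(t) = e^(μ*t + σ^2*t^2/2)
K_X(t) = log M_X(t) = μ*t + σ^2*t^2/2
K^(2)(t) = σ^2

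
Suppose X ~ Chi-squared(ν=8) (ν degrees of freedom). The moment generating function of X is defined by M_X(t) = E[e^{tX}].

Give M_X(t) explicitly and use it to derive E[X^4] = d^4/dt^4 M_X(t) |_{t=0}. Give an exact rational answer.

E[X^4] = M^(4)(0) = 13440

M_X(t) = (1 - 2*t)^(-4)
M^(4)(t) = 13440/(256*t^8 - 1024*t^7 + 1792*t^6 - 1792*t^5 + 1120*t^4 - 448*t^3 + 112*t^2 - 16*t + 1)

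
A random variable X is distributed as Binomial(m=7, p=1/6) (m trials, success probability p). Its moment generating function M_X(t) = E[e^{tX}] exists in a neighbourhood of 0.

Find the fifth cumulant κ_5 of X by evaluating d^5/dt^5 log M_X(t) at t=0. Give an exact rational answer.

M_X(t) = (e^(t)/6 + 5/6)^7
K_X(t) = log M_X(t) = 7*log(e^(t)/6 + 5/6)
K^(5)(t) = (-35*e^(4*t) + 1925*e^(3*t) - 9625*e^(2*t) + 4375*e^(t))/(e^(5*t) + 25*e^(4*t) + 250*e^(3*t) + 1250*e^(2*t) + 3125*e^(t) + 3125)

κ_5 = K^(5)(0) = -35/81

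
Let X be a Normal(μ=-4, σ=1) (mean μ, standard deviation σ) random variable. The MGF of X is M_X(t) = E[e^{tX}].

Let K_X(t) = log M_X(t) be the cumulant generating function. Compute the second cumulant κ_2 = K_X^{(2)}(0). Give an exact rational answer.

κ_2 = D^2[K](0) = 1

M_X(t) = e^(t^2/2 - 4*t)
K_X(t) = log M_X(t) = t^2/2 - 4*t
D^2[K](t) = 1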